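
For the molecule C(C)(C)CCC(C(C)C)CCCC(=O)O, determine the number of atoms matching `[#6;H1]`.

3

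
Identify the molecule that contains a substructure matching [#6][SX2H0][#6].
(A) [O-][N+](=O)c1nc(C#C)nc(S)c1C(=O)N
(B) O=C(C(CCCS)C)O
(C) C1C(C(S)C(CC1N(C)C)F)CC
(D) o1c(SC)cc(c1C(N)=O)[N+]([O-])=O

D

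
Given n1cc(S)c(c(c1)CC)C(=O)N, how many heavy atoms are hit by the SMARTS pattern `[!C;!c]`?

4

The query [!C;!c] means: neither aliphatic nor aromatic carbon — same as [!#6].
Check the 12 heavy atoms by environment: 1× n (aromatic) → match; 5× c (aromatic) → no; 1× S → match; 3× C → no; 1× O → match; 1× N → match.
Summing the matching environments: 1 + 1 + 1 + 1 = 4 matching atoms.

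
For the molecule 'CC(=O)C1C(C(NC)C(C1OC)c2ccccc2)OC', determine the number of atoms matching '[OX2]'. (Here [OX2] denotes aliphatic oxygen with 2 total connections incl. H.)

2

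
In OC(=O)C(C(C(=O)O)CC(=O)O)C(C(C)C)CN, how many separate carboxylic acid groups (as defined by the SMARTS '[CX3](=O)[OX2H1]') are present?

[CX3](=O)[OX2H1] is the SMARTS for a carboxylic acid: an sp2 carbon double-bonded to O and single-bonded to an -OH oxygen.
The molecule carries 3 separate instances of a carboxylic acid group (-C(=O)OH) meeting every constraint; each maps to a distinct set of atoms, giving 3 matches.

3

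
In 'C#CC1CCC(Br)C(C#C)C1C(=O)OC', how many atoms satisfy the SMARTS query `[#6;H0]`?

3

The query [#6;H0] means: any carbon with no attached hydrogen.
Check the 15 heavy atoms by environment: 6× C (H1) → no; 2× C (H2) → no; 3× C (H0) → match; 2× O (H0) → no; 1× C (H3) → no; 1× Br (H0) → no.
That gives 3 matching atoms.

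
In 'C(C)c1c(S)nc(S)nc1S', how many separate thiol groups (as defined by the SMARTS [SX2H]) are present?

[SX2H] is the SMARTS for a thiol: an aliphatic sulfur with two connections, one being H.
The molecule carries 3 separate instances of a thiol (-SH) meeting every constraint; each maps to a distinct set of atoms, giving 3 matches.

3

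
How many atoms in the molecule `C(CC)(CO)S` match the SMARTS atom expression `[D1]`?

3

The query [D1] means: atom with exactly one heavy-atom neighbour (degree 1).
Check the 6 heavy atoms by environment: 2× C (D2) → no; 1× C (D3) → no; 1× S (D1) → match; 1× C (D1) → match; 1× O (D1) → match.
Summing the matching environments: 1 + 1 + 1 = 3 matching atoms.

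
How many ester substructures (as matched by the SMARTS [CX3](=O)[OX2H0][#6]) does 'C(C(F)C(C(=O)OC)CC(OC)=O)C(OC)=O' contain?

[CX3](=O)[OX2H0][#6] is the SMARTS for an ester: a carbonyl carbon bonded to an oxygen that is itself bonded to carbon (no H on that O).
The molecule carries 3 separate instances of a methyl-ester group (-C(=O)OCH3) meeting every constraint; each maps to a distinct set of atoms, giving 3 matches.

3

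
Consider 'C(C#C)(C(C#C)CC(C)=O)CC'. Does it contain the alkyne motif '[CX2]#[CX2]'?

Yes

The pattern [CX2]#[CX2] describes a carbon-carbon triple bond — an alkyne.
The molecule carries an ethynyl group (-C#CH), whose atoms satisfy every constraint of the query, so the pattern matches.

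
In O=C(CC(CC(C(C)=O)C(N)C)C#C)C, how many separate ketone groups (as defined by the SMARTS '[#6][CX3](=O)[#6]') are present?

[#6][CX3](=O)[#6] is the SMARTS for a ketone: a carbonyl carbon (no H) flanked by two carbons.
The molecule carries 2 separate instances of an acetyl/ketone group (-C(=O)CH3) meeting every constraint; each maps to a distinct set of atoms, giving 2 matches.

2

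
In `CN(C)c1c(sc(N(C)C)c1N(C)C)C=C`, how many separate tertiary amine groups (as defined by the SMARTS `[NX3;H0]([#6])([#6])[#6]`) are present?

[NX3;H0]([#6])([#6])[#6] is the SMARTS for a tertiary amine: a trivalent nitrogen with no H, bonded to three carbons.
The molecule carries 3 separate instances of a dimethylamino group (-N(CH3)2) meeting every constraint; each maps to a distinct set of atoms, giving 3 matches.

3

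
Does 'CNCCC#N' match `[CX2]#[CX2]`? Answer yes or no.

No

The pattern [CX2]#[CX2] describes a carbon-carbon triple bond — an alkyne.
The closest candidate here is a nitrile (-C#N), but the triple bond is C#N, not C#C. No other fragment satisfies the full query, so there is no match.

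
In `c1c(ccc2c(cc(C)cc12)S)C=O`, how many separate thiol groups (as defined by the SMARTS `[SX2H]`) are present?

1

[SX2H] is the SMARTS for a thiol: an aliphatic sulfur with two connections, one being H.
Exactly one fragment in the molecule meets all constraints, giving 1 match.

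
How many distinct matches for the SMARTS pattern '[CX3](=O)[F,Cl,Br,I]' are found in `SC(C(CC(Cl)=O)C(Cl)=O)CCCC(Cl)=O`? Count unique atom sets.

[CX3](=O)[F,Cl,Br,I] is the SMARTS for an acyl halide: a carbonyl carbon bonded to a halogen.
The molecule carries 3 separate instances of an acyl chloride (-C(=O)Cl) meeting every constraint; each maps to a distinct set of atoms, giving 3 matches.

3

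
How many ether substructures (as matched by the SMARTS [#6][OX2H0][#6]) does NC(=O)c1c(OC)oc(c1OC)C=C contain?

2

[#6][OX2H0][#6] is the SMARTS for an ether: an aliphatic oxygen bridging two carbons with no H on the oxygen.
The molecule carries 2 separate instances of a methoxy ether (-OCH3) meeting every constraint; each maps to a distinct set of atoms, giving 2 matches.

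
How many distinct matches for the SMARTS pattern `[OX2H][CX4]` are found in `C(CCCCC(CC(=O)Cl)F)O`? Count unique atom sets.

1

[OX2H][CX4] is the SMARTS for an aliphatic alcohol: a hydroxyl oxygen bound to an sp3 (X4) carbon.
Exactly one fragment in the molecule meets all constraints, giving 1 match.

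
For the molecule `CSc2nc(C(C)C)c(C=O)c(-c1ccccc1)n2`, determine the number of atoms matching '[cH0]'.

The query [cH0] means: aromatic carbon with no attached hydrogen (substituted or ring-fusion).
Check the 19 heavy atoms by environment: 2× n (aromatic, H0) → no; 5× c (aromatic, H0) → match; 5× c (aromatic, H1) → no; 2× C (H1) → no; 3× C (H3) → no; 1× S (H0) → no; 1× O (H0) → no.
That gives 5 matching atoms.

5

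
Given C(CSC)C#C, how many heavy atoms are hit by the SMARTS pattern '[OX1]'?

0

The query [OX1] means: aliphatic oxygen with one total connection — typically a carbonyl =O or an oxide.
Check the 6 heavy atoms by environment: 3× C (X4) → no; 1× S (X2) → no; 2× C (X2) → no.
No environment satisfies the query, so 0 matching atoms.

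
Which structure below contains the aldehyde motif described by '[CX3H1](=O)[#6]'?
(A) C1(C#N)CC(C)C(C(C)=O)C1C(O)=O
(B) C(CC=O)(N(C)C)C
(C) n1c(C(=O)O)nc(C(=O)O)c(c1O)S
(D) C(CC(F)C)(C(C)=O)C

B

[CX3H1](=O)[#6] describes an sp2 carbon with one H, double-bonded to O and single-bonded to carbon (an aldehyde).
(A) has an acetyl/ketone group (-C(=O)CH3) but the carbonyl carbon has H0 (two carbon neighbours), not H1.
(B) contains an aldehyde (-CHO), which satisfies every atom and bond constraint.
(C) has a carboxylic acid group (-C(=O)OH) but the carbonyl carbon has H0 and is bonded to O, not H1.
(D) has an acetyl/ketone group (-C(=O)CH3) but the carbonyl carbon has H0 (two carbon neighbours), not H1.
So the answer is (B).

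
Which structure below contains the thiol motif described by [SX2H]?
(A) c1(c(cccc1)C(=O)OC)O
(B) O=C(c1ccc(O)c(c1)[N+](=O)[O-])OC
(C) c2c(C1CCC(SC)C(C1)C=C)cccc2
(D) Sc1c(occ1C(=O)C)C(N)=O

D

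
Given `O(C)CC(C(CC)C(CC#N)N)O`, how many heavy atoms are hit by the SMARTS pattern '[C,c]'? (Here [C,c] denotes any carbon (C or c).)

9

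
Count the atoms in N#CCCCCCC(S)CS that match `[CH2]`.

6

Check the 11 heavy atoms by environment: 6× C (H2) → match; 1× C (H1) → no; 1× C (H0) → no; 1× N (H0) → no; 2× S (H1) → no.
That gives 6 matching atoms.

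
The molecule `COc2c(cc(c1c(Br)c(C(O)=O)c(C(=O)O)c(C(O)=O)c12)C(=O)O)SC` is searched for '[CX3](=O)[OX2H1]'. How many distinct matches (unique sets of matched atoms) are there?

[CX3](=O)[OX2H1] is the SMARTS for a carboxylic acid: an sp2 carbon double-bonded to O and single-bonded to an -OH oxygen.
The molecule carries 4 separate instances of a carboxylic acid group (-C(=O)OH) meeting every constraint; each maps to a distinct set of atoms, giving 4 matches.

4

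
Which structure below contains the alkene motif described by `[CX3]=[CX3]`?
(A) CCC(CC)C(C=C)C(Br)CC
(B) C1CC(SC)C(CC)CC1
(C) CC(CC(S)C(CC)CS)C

A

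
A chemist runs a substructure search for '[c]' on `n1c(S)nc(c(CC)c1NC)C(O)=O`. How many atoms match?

4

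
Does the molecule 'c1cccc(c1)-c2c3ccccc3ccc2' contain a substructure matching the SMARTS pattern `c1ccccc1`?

Yes

The pattern c1ccccc1 describes six aromatic carbons in a ring — a benzene ring.
The molecule carries a phenyl ring, whose atoms satisfy every constraint of the query, so the pattern matches.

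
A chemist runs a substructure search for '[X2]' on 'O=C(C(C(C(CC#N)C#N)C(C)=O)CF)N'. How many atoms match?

2

The query [X2] means: any atom with exactly two total connections (bonds + H).
Check the 16 heavy atoms by environment: 6× C (X4) → no; 2× C (X2) → match; 2× N (X1) → no; 2× C (X3) → no; 2× O (X1) → no; 1× N (X3) → no; 1× F (X1) → no.
That gives 2 matching atoms.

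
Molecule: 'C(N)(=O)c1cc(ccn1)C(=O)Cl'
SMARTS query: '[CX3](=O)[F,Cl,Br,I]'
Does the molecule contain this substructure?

Yes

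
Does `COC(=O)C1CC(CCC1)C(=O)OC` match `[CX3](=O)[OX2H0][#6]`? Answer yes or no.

Yes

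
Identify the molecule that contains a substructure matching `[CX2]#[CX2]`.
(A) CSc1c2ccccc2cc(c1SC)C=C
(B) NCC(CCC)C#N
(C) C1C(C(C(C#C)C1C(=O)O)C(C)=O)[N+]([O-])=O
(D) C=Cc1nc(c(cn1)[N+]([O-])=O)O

C

[CX2]#[CX2] describes a carbon-carbon triple bond (an alkyne).
(A) has a vinyl group (-CH=CH2) but the C=C is a double bond; both carbons are CX3, not CX2.
(B) has a nitrile (-C#N) but the triple bond is C#N, not C#C.
(C) contains an ethynyl group (-C#CH), which satisfies every atom and bond constraint.
(D) has a vinyl group (-CH=CH2) but the C=C is a double bond; both carbons are CX3, not CX2.
So the answer is (C).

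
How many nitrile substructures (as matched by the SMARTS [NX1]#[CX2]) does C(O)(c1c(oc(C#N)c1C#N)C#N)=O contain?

3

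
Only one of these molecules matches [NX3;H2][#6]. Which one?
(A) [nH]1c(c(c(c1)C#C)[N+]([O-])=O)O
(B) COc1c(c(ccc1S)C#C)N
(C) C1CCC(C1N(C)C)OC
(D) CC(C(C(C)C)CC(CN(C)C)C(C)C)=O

B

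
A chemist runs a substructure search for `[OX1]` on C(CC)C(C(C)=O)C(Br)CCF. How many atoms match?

Check the 12 heavy atoms by environment: 8× C (X4) → no; 1× Br (X1) → no; 1× C (X3) → no; 1× O (X1) → match; 1× F (X1) → no.
That gives 1 matching atom.

1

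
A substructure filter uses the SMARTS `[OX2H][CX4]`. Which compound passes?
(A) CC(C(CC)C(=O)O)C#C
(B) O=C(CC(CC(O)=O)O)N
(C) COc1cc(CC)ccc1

[OX2H][CX4] describes a hydroxyl oxygen bound to an sp3 (X4) carbon (an aliphatic alcohol).
(A) has a carboxylic acid group (-C(=O)OH) but the -OH is on a CX3 carbonyl carbon, not a CX4 carbon.
(B) contains a hydroxyl group (-OH), which satisfies every atom and bond constraint.
(C) has a methoxy ether (-OCH3) but the oxygen has H0 (ether), not H1.
So the answer is (B).

B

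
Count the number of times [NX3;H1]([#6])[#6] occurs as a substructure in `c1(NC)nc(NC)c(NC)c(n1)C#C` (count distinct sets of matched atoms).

3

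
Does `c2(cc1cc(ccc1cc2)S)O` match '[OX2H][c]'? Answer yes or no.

Yes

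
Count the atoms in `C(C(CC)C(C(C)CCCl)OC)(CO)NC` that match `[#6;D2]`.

4

The query [#6;D2] means: any carbon bonded to exactly two heavy atoms.
Check the 16 heavy atoms by environment: 4× C (D2) → match; 4× C (D3) → no; 1× N (D2) → no; 4× C (D1) → no; 1× O (D1) → no; 1× O (D2) → no; 1× Cl (D1) → no.
That gives 4 matching atoms.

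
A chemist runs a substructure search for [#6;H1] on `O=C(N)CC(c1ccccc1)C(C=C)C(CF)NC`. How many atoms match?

Check the 19 heavy atoms by environment: 3× C (H2) → no; 4× C (H1) → match; 1× N (H1) → no; 1× C (H3) → no; 1× C (H0) → no; 1× O (H0) → no; 1× N (H2) → no; 1× F (H0) → no; 1× c (aromatic, H0) → no; 5× c (aromatic, H1) → match.
Summing the matching environments: 4 + 5 = 9 matching atoms.

9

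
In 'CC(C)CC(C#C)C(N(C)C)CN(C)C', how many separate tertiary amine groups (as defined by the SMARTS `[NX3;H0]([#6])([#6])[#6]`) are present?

2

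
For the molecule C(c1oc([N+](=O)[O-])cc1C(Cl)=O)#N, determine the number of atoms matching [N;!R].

2

The query [N;!R] means: aliphatic nitrogen not in a ring.
Check the 13 heavy atoms by environment: 1× o (aromatic, in 5-ring) → no; 4× c (aromatic, in 5-ring) → no; 2× C (acyclic) → no; 1× N (acyclic) → match; 1× N (charge +1, acyclic) → match; 1× O (charge -1, acyclic) → no; 2× O (acyclic) → no; 1× Cl (acyclic) → no.
Summing the matching environments: 1 + 1 = 2 matching atoms.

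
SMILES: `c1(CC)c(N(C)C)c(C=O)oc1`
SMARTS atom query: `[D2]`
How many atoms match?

The query [D2] means: atom with exactly two heavy-atom neighbours.
Check the 12 heavy atoms by environment: 1× o (aromatic, D2) → match; 3× c (aromatic, D3) → no; 1× c (aromatic, D2) → match; 2× C (D2) → match; 3× C (D1) → no; 1× N (D3) → no; 1× O (D1) → no.
Summing the matching environments: 1 + 1 + 2 = 4 matching atoms.

4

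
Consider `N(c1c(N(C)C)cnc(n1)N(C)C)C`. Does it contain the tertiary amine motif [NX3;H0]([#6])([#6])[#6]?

Yes

The pattern [NX3;H0]([#6])([#6])[#6] describes a trivalent nitrogen with no H, bonded to three carbons — a tertiary amine.
The molecule carries a dimethylamino group (-N(CH3)2), whose atoms satisfy every constraint of the query, so the pattern matches.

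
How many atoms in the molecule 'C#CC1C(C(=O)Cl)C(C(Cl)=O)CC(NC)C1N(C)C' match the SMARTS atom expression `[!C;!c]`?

The query [!C;!c] means: neither aliphatic nor aromatic carbon — same as [!#6].
Check the 19 heavy atoms by environment: 13× C → no; 2× N → match; 2× O → match; 2× Cl → match.
Summing the matching environments: 2 + 2 + 2 = 6 matching atoms.

6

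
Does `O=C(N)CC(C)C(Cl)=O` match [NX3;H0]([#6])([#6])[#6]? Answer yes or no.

No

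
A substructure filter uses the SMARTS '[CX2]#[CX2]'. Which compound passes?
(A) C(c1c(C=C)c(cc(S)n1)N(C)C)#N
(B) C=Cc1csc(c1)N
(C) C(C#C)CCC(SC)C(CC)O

C

[CX2]#[CX2] describes a carbon-carbon triple bond (an alkyne).
(A) has a vinyl group (-CH=CH2) but the C=C is a double bond; both carbons are CX3, not CX2.
(B) has a vinyl group (-CH=CH2) but the C=C is a double bond; both carbons are CX3, not CX2.
(C) contains an ethynyl group (-C#CH), which satisfies every atom and bond constraint.
So the answer is (C).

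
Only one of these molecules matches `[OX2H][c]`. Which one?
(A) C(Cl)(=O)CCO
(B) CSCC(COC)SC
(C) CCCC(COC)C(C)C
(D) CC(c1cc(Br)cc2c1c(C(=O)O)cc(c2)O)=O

[OX2H][c] describes a hydroxyl oxygen attached to an aromatic carbon (a phenol).
(A) has a hydroxyl group (-OH) but the -OH is on an aliphatic carbon, not an aromatic c.
(B) has a methoxy ether (-OCH3) but the oxygen has H0, not H1.
(C) has a methoxy ether (-OCH3) but the oxygen has H0, not H1.
(D) contains a hydroxyl group (-OH), which satisfies every atom and bond constraint.
So the answer is (D).

D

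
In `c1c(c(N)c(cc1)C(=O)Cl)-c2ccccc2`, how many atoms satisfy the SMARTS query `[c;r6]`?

The query [c;r6] means: aromatic carbon that belongs to a six-membered ring.
Check the 16 heavy atoms by environment: 12× c (aromatic, in 6-ring) → match; 1× N (acyclic) → no; 1× C (acyclic) → no; 1× O (acyclic) → no; 1× Cl (acyclic) → no.
That gives 12 matching atoms.

12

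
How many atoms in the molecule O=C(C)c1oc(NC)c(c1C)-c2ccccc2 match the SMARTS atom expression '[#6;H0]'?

6

The query [#6;H0] means: any carbon with no attached hydrogen.
Check the 17 heavy atoms by environment: 1× o (aromatic, H0) → no; 5× c (aromatic, H0) → match; 5× c (aromatic, H1) → no; 1× N (H1) → no; 3× C (H3) → no; 1× C (H0) → match; 1× O (H0) → no.
Summing the matching environments: 5 + 1 = 6 matching atoms.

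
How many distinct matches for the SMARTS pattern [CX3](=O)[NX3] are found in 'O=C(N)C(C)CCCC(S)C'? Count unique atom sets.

1

[CX3](=O)[NX3] is the SMARTS for an amide: a carbonyl carbon bonded to a trivalent nitrogen.
Exactly one fragment in the molecule meets all constraints, giving 1 match.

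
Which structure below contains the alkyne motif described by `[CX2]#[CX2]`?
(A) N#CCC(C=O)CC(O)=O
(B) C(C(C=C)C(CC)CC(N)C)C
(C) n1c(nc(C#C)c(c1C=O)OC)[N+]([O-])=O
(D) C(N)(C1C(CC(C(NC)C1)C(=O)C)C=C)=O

C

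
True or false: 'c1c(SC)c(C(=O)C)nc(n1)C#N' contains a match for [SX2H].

False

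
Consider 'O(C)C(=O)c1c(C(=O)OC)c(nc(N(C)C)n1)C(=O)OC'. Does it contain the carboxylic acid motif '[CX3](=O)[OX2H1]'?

No

The pattern [CX3](=O)[OX2H1] describes an sp2 carbon double-bonded to O and single-bonded to an -OH oxygen — a carboxylic acid.
The closest candidate here is a methyl-ester group (-C(=O)OCH3), but the singly-bonded O has no H (OX2H0, not OX2H1). No other fragment satisfies the full query, so there is no match.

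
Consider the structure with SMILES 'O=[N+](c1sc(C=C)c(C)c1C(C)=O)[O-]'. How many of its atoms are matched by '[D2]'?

2

Check the 14 heavy atoms by environment: 1× s (aromatic, D2) → match; 4× c (aromatic, D3) → no; 1× C (D3) → no; 2× O (D1) → no; 3× C (D1) → no; 1× C (D2) → match; 1× N (charge +1, D3) → no; 1× O (charge -1, D1) → no.
Summing the matching environments: 1 + 1 = 2 matching atoms.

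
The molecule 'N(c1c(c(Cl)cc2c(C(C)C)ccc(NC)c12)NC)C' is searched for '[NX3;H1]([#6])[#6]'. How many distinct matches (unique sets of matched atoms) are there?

3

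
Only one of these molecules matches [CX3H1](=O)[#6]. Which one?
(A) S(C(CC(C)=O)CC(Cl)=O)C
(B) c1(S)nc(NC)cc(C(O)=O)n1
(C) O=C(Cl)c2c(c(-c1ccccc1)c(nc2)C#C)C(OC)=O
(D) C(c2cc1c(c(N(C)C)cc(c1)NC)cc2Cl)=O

D

[CX3H1](=O)[#6] describes an sp2 carbon with one H, double-bonded to O and single-bonded to carbon (an aldehyde).
(A) has an acetyl/ketone group (-C(=O)CH3) but the carbonyl carbon has H0 (two carbon neighbours), not H1.
(B) has a carboxylic acid group (-C(=O)OH) but the carbonyl carbon has H0 and is bonded to O, not H1.
(C) has a methyl-ester group (-C(=O)OCH3) but the carbonyl carbon has H0, not H1.
(D) contains an aldehyde (-CHO), which satisfies every atom and bond constraint.
So the answer is (D).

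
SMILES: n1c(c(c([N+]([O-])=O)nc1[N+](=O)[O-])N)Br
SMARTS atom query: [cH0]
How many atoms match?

Check the 14 heavy atoms by environment: 2× n (aromatic, H0) → no; 4× c (aromatic, H0) → match; 1× Br (H0) → no; 1× N (H2) → no; 2× N (charge +1, H0) → no; 2× O (charge -1, H0) → no; 2× O (H0) → no.
That gives 4 matching atoms.

4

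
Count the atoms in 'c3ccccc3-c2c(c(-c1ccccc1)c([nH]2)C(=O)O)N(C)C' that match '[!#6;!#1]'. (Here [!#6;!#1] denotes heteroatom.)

Check the 23 heavy atoms by environment: 1× n (aromatic) → match; 16× c (aromatic) → no; 1× N → match; 3× C → no; 2× O → match.
Summing the matching environments: 1 + 1 + 2 = 4 matching atoms.

4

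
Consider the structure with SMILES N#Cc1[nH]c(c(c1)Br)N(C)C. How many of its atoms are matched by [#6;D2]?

The query [#6;D2] means: any carbon bonded to exactly two heavy atoms.
Check the 11 heavy atoms by environment: 1× n (aromatic, D2) → no; 3× c (aromatic, D3) → no; 1× c (aromatic, D2) → match; 1× C (D2) → match; 1× N (D1) → no; 1× N (D3) → no; 2× C (D1) → no; 1× Br (D1) → no.
Summing the matching environments: 1 + 1 = 2 matching atoms.

2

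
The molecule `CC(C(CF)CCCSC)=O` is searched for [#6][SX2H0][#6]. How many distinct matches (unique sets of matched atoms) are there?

1

[#6][SX2H0][#6] is the SMARTS for a thioether: an aliphatic sulfur bridging two carbons with no H on the sulfur.
Exactly one fragment in the molecule meets all constraints, giving 1 match.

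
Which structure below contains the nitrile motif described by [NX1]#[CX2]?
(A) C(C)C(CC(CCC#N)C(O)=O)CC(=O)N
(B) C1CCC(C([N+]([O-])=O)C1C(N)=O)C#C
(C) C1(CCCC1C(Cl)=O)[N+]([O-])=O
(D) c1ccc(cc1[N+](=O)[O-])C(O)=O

[NX1]#[CX2] describes a nitrogen triple-bonded to a two-connected carbon (a nitrile).
(A) contains a nitrile (-C#N), which satisfies every atom and bond constraint.
(B) has a nitro group (-[N+](=O)[O-]) but there is no C#N triple bond.
(C) has a nitro group (-[N+](=O)[O-]) but there is no C#N triple bond.
(D) has a nitro group (-[N+](=O)[O-]) but there is no C#N triple bond.
So the answer is (A).

A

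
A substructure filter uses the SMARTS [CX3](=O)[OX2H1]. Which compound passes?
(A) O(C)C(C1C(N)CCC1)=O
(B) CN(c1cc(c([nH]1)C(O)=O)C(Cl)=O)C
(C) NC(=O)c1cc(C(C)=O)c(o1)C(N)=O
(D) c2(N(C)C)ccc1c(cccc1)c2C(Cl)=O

B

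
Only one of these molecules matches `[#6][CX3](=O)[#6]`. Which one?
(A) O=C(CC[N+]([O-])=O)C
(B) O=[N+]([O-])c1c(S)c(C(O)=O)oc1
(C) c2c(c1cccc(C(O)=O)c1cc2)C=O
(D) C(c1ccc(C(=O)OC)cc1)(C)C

A

[#6][CX3](=O)[#6] describes a carbonyl carbon (no H) flanked by two carbons (a ketone).
(A) contains an acetyl/ketone group (-C(=O)CH3), which satisfies every atom and bond constraint.
(B) has a carboxylic acid group (-C(=O)OH) but one neighbour of the carbonyl carbon is O, not C.
(C) has a carboxylic acid group (-C(=O)OH) but one neighbour of the carbonyl carbon is O, not C.
(D) has a methyl-ester group (-C(=O)OCH3) but one neighbour of the carbonyl carbon is O, not C.
So the answer is (A).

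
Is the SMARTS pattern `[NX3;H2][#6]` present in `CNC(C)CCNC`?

The pattern [NX3;H2][#6] describes a trivalent nitrogen with two H attached to carbon — a primary amine.
The closest candidate here is an N-methylamino group (-NHCH3), but the nitrogen bears two carbons and only one H (H1), not H2. No other fragment satisfies the full query, so there is no match.

No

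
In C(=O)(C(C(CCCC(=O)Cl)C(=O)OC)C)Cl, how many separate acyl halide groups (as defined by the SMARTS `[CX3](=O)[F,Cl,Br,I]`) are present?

2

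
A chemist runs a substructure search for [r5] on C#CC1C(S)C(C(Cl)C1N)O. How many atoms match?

The query [r5] means: r5 matches atoms in a five-membered ring.
Check the 11 heavy atoms by environment: 5× C (in 5-ring) → match; 2× C (acyclic) → no; 1× O (acyclic) → no; 1× Cl (acyclic) → no; 1× N (acyclic) → no; 1× S (acyclic) → no.
That gives 5 matching atoms.

5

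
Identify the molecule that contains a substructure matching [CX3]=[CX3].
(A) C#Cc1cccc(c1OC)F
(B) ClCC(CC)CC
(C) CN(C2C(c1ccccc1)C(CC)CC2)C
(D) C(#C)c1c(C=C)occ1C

D

[CX3]=[CX3] describes a non-aromatic C=C double bond between two sp2 carbons (an alkene).
(A) has an ethynyl group (-C#CH) but the C-C bond is a triple bond, not a double bond.
(B) has an ethyl group (-CH2CH3) but its C-C bond is a single bond between CX4 carbons, not CX3=CX3.
(C) has an ethyl group (-CH2CH3) but its C-C bond is a single bond between CX4 carbons, not CX3=CX3.
(D) contains a vinyl group (-CH=CH2), which satisfies every atom and bond constraint.
So the answer is (D).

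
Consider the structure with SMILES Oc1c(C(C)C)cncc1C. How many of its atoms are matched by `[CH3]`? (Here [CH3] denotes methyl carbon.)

3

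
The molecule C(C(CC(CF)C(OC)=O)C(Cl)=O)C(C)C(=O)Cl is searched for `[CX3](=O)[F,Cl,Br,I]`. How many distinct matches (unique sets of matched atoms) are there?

2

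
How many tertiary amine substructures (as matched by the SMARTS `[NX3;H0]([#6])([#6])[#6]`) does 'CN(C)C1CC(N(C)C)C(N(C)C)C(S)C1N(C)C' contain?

[NX3;H0]([#6])([#6])[#6] is the SMARTS for a tertiary amine: a trivalent nitrogen with no H, bonded to three carbons.
The molecule carries 4 separate instances of a dimethylamino group (-N(CH3)2) meeting every constraint; each maps to a distinct set of atoms, giving 4 matches.

4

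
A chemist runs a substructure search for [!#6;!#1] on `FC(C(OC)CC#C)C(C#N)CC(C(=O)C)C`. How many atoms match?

4

The query [!#6;!#1] means: not carbon and not hydrogen — any heteroatom.
Check the 17 heavy atoms by environment: 13× C → no; 1× N → match; 2× O → match; 1× F → match.
Summing the matching environments: 1 + 2 + 1 = 4 matching atoms.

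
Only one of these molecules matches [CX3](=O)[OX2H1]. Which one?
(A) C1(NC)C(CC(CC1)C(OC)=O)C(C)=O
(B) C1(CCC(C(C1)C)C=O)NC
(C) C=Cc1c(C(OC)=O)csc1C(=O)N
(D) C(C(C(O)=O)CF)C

D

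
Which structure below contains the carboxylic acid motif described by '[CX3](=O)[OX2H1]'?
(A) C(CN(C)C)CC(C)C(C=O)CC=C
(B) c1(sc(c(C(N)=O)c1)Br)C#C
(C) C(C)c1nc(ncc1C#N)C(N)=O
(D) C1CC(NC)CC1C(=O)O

D

[CX3](=O)[OX2H1] describes an sp2 carbon double-bonded to O and single-bonded to an -OH oxygen (a carboxylic acid).
(A) has an aldehyde (-CHO) but there is no singly-bonded oxygen on the carbonyl carbon.
(B) has a primary amide (-C(=O)NH2) but the carbonyl is bonded to N, not to an -OH oxygen.
(C) has a primary amide (-C(=O)NH2) but the carbonyl is bonded to N, not to an -OH oxygen.
(D) contains a carboxylic acid group (-C(=O)OH), which satisfies every atom and bond constraint.
So the answer is (D).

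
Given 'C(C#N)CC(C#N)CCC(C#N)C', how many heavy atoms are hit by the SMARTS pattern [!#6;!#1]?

3

The query [!#6;!#1] means: not carbon and not hydrogen — any heteroatom.
Check the 13 heavy atoms by environment: 10× C → no; 3× N → match.
That gives 3 matching atoms.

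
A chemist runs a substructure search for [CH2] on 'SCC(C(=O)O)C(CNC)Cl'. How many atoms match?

2

Check the 11 heavy atoms by environment: 2× C (H2) → match; 2× C (H1) → no; 1× N (H1) → no; 1× C (H3) → no; 1× Cl (H0) → no; 1× C (H0) → no; 1× O (H0) → no; 1× O (H1) → no; 1× S (H1) → no.
That gives 2 matching atoms.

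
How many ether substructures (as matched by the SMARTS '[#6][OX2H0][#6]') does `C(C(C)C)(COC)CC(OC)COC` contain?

3

[#6][OX2H0][#6] is the SMARTS for an ether: an aliphatic oxygen bridging two carbons with no H on the oxygen.
The molecule carries 3 separate instances of a methoxy ether (-OCH3) meeting every constraint; each maps to a distinct set of atoms, giving 3 matches.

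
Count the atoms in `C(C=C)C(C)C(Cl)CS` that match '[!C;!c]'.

2

Check the 9 heavy atoms by environment: 7× C → no; 1× S → match; 1× Cl → match.
Summing the matching environments: 1 + 1 = 2 matching atoms.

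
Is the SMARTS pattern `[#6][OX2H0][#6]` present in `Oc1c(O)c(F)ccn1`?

No

The pattern [#6][OX2H0][#6] describes an aliphatic oxygen bridging two carbons with no H on the oxygen — an ether.
The closest candidate here is a hydroxyl group (-OH), but the oxygen has H1, not H0 bridging two carbons. No other fragment satisfies the full query, so there is no match.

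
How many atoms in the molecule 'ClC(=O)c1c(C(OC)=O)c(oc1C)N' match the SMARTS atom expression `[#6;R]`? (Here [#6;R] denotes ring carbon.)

4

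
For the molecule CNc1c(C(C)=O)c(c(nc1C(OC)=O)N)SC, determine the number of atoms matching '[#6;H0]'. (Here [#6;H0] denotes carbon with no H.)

The query [#6;H0] means: any carbon with no attached hydrogen.
Check the 18 heavy atoms by environment: 1× n (aromatic, H0) → no; 5× c (aromatic, H0) → match; 2× C (H0) → match; 3× O (H0) → no; 4× C (H3) → no; 1× N (H2) → no; 1× S (H0) → no; 1× N (H1) → no.
Summing the matching environments: 5 + 2 = 7 matching atoms.

7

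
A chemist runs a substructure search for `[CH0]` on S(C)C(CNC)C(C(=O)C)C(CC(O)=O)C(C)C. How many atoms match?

2

The query [CH0] means: aliphatic carbon with no attached hydrogen.
Check the 18 heavy atoms by environment: 2× C (H2) → no; 4× C (H1) → no; 1× N (H1) → no; 5× C (H3) → no; 2× C (H0) → match; 2× O (H0) → no; 1× O (H1) → no; 1× S (H0) → no.
That gives 2 matching atoms.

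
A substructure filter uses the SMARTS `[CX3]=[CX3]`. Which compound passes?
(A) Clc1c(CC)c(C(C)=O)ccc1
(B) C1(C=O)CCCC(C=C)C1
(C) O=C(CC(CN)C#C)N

[CX3]=[CX3] describes a non-aromatic C=C double bond between two sp2 carbons (an alkene).
(A) has an ethyl group (-CH2CH3) but its C-C bond is a single bond between CX4 carbons, not CX3=CX3.
(B) contains a vinyl group (-CH=CH2), which satisfies every atom and bond constraint.
(C) has an ethynyl group (-C#CH) but the C-C bond is a triple bond, not a double bond.
So the answer is (B).

B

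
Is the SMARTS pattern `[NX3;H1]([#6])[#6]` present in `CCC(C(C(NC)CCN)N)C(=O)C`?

Yes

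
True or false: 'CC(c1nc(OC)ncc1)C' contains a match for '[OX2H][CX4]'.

False

The pattern [OX2H][CX4] describes a hydroxyl oxygen bound to an sp3 (X4) carbon — an aliphatic alcohol.
The closest candidate here is a methoxy ether (-OCH3), but the oxygen has H0 (ether), not H1. No other fragment satisfies the full query, so there is no match.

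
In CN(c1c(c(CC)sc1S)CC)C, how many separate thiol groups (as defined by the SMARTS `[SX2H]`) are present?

1

[SX2H] is the SMARTS for a thiol: an aliphatic sulfur with two connections, one being H.
Exactly one fragment in the molecule meets all constraints, giving 1 match.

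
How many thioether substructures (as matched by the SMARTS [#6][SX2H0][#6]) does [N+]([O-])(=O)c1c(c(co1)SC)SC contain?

2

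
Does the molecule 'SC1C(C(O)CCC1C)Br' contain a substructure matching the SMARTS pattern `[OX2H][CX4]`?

Yes

The pattern [OX2H][CX4] describes a hydroxyl oxygen bound to an sp3 (X4) carbon — an aliphatic alcohol.
The molecule carries a hydroxyl group (-OH), whose atoms satisfy every constraint of the query, so the pattern matches.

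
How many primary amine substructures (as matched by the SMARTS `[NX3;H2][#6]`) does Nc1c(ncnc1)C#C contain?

1

[NX3;H2][#6] is the SMARTS for a primary amine: a trivalent nitrogen with two H attached to carbon.
Exactly one fragment in the molecule meets all constraints, giving 1 match.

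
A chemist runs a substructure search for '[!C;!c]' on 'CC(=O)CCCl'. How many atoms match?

2

The query [!C;!c] means: neither aliphatic nor aromatic carbon — same as [!#6].
Check the 6 heavy atoms by environment: 4× C → no; 1× Cl → match; 1× O → match.
Summing the matching environments: 1 + 1 = 2 matching atoms.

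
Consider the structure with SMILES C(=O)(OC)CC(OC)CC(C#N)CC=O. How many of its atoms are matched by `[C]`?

10

Check the 15 heavy atoms by environment: 10× C → match; 1× N → no; 4× O → no.
That gives 10 matching atoms.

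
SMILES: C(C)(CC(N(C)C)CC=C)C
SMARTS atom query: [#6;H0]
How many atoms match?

Check the 11 heavy atoms by environment: 3× C (H2) → no; 3× C (H1) → no; 4× C (H3) → no; 1× N (H0) → no.
No environment satisfies the query, so 0 matching atoms.

0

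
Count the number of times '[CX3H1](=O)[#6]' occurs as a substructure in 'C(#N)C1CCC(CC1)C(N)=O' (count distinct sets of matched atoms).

0

[CX3H1](=O)[#6] is the SMARTS for an aldehyde: an sp2 carbon with one H, double-bonded to O and single-bonded to carbon.
No fragment in the molecule satisfies every constraint, giving 0 matches.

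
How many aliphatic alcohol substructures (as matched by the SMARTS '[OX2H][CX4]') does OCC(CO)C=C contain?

[OX2H][CX4] is the SMARTS for an aliphatic alcohol: a hydroxyl oxygen bound to an sp3 (X4) carbon.
The molecule carries 2 separate instances of a hydroxyl group (-OH) meeting every constraint; each maps to a distinct set of atoms, giving 2 matches.

2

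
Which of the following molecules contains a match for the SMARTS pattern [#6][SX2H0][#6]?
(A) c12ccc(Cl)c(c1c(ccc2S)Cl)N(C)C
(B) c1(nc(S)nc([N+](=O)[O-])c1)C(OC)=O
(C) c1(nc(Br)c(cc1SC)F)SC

[#6][SX2H0][#6] describes an aliphatic sulfur bridging two carbons with no H on the sulfur (a thioether).
(A) has a thiol (-SH) but the sulfur has H1, not H0 bridging two carbons.
(B) has a thiol (-SH) but the sulfur has H1, not H0 bridging two carbons.
(C) contains a methylthio ether (-SCH3), which satisfies every atom and bond constraint.
So the answer is (C).

C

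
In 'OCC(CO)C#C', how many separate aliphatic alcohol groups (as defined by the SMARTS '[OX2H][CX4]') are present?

2

[OX2H][CX4] is the SMARTS for an aliphatic alcohol: a hydroxyl oxygen bound to an sp3 (X4) carbon.
The molecule carries 2 separate instances of a hydroxyl group (-OH) meeting every constraint; each maps to a distinct set of atoms, giving 2 matches.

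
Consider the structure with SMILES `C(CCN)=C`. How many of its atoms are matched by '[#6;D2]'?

The query [#6;D2] means: any carbon bonded to exactly two heavy atoms.
Check the 5 heavy atoms by environment: 3× C (D2) → match; 1× N (D1) → no; 1× C (D1) → no.
That gives 3 matching atoms.

3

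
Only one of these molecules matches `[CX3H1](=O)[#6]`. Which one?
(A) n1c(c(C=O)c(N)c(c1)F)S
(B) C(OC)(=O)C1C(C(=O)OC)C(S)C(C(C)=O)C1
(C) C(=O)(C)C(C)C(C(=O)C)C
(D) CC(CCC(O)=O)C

A

[CX3H1](=O)[#6] describes an sp2 carbon with one H, double-bonded to O and single-bonded to carbon (an aldehyde).
(A) contains an aldehyde (-CHO), which satisfies every atom and bond constraint.
(B) has a methyl-ester group (-C(=O)OCH3) but the carbonyl carbon has H0, not H1.
(C) has an acetyl/ketone group (-C(=O)CH3) but the carbonyl carbon has H0 (two carbon neighbours), not H1.
(D) has a carboxylic acid group (-C(=O)OH) but the carbonyl carbon has H0 and is bonded to O, not H1.
So the answer is (A).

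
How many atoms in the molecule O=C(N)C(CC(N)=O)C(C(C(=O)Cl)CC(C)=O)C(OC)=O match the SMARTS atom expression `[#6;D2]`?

The query [#6;D2] means: any carbon bonded to exactly two heavy atoms.
Check the 21 heavy atoms by environment: 2× C (D2) → match; 8× C (D3) → no; 5× O (D1) → no; 2× C (D1) → no; 2× N (D1) → no; 1× O (D2) → no; 1× Cl (D1) → no.
That gives 2 matching atoms.

2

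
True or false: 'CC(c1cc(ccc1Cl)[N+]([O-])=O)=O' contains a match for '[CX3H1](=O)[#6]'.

The pattern [CX3H1](=O)[#6] describes an sp2 carbon with one H, double-bonded to O and single-bonded to carbon — an aldehyde.
The closest candidate here is an acetyl/ketone group (-C(=O)CH3), but the carbonyl carbon has H0 (two carbon neighbours), not H1. No other fragment satisfies the full query, so there is no match.

False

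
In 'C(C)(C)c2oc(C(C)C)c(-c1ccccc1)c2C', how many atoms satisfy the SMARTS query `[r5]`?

5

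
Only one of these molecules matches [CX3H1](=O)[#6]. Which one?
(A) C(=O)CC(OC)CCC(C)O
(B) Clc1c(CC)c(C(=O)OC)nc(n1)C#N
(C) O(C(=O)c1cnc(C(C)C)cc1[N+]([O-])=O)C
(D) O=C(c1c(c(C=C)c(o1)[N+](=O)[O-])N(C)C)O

[CX3H1](=O)[#6] describes an sp2 carbon with one H, double-bonded to O and single-bonded to carbon (an aldehyde).
(A) contains an aldehyde (-CHO), which satisfies every atom and bond constraint.
(B) has a methyl-ester group (-C(=O)OCH3) but the carbonyl carbon has H0, not H1.
(C) has a methyl-ester group (-C(=O)OCH3) but the carbonyl carbon has H0, not H1.
(D) has a carboxylic acid group (-C(=O)OH) but the carbonyl carbon has H0 and is bonded to O, not H1.
So the answer is (A).

A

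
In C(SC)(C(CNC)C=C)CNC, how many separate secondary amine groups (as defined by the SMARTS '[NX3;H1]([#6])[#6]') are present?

2

[NX3;H1]([#6])[#6] is the SMARTS for a secondary amine: a trivalent nitrogen with one H, bonded to two carbons.
The molecule carries 2 separate instances of an N-methylamino group (-NHCH3) meeting every constraint; each maps to a distinct set of atoms, giving 2 matches.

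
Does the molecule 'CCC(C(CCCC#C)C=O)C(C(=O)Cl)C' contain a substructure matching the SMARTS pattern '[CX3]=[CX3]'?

No

The pattern [CX3]=[CX3] describes a non-aromatic C=C double bond between two sp2 carbons — an alkene.
The closest candidate here is an ethynyl group (-C#CH), but the C-C bond is a triple bond, not a double bond. No other fragment satisfies the full query, so there is no match.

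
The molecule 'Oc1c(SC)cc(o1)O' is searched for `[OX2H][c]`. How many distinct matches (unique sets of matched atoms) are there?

[OX2H][c] is the SMARTS for a phenol: a hydroxyl oxygen attached to an aromatic carbon.
The molecule carries 2 separate instances of a hydroxyl group (-OH) meeting every constraint; each maps to a distinct set of atoms, giving 2 matches.

2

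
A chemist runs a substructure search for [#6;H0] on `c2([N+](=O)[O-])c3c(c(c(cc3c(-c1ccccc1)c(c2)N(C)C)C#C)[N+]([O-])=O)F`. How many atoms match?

The query [#6;H0] means: any carbon with no attached hydrogen.
Check the 28 heavy atoms by environment: 9× c (aromatic, H0) → match; 7× c (aromatic, H1) → no; 2× N (charge +1, H0) → no; 2× O (charge -1, H0) → no; 2× O (H0) → no; 1× F (H0) → no; 1× N (H0) → no; 2× C (H3) → no; 1× C (H0) → match; 1× C (H1) → no.
Summing the matching environments: 9 + 1 = 10 matching atoms.

10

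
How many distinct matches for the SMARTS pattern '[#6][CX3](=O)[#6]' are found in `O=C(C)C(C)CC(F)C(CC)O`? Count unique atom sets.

[#6][CX3](=O)[#6] is the SMARTS for a ketone: a carbonyl carbon (no H) flanked by two carbons.
Exactly one fragment in the molecule meets all constraints, giving 1 match.

1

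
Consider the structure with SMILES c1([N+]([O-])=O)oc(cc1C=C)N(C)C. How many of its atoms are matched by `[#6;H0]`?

Check the 13 heavy atoms by environment: 1× o (aromatic, H0) → no; 3× c (aromatic, H0) → match; 1× c (aromatic, H1) → no; 1× N (charge +1, H0) → no; 1× O (charge -1, H0) → no; 1× O (H0) → no; 1× N (H0) → no; 2× C (H3) → no; 1× C (H1) → no; 1× C (H2) → no.
That gives 3 matching atoms.

3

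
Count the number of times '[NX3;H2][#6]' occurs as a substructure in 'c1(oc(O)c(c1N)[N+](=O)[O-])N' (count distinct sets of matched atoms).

[NX3;H2][#6] is the SMARTS for a primary amine: a trivalent nitrogen with two H attached to carbon.
The molecule carries 2 separate instances of a primary amino group (-NH2) meeting every constraint; each maps to a distinct set of atoms, giving 2 matches.

2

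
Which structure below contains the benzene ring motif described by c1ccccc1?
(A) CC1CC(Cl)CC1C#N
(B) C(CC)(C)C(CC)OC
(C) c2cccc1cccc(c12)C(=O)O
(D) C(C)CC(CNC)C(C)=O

C

c1ccccc1 describes six aromatic carbons in a ring (a benzene ring).
(A) has a methyl group (-CH3) but no six-membered all-carbon aromatic ring is present.
(B) has a methyl group (-CH3) but no six-membered all-carbon aromatic ring is present.
(C) contains the required atom environment, so the pattern matches.
(D) has a methyl group (-CH3) but no six-membered all-carbon aromatic ring is present.
So the answer is (C).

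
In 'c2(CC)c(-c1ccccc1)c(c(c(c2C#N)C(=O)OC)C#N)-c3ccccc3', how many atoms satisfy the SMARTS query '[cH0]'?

8

The query [cH0] means: aromatic carbon with no attached hydrogen (substituted or ring-fusion).
Check the 28 heavy atoms by environment: 8× c (aromatic, H0) → match; 1× C (H2) → no; 2× C (H3) → no; 3× C (H0) → no; 2× N (H0) → no; 2× O (H0) → no; 10× c (aromatic, H1) → no.
That gives 8 matching atoms.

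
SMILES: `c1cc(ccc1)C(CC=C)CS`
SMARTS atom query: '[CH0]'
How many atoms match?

The query [CH0] means: aliphatic carbon with no attached hydrogen.
Check the 12 heavy atoms by environment: 3× C (H2) → no; 2× C (H1) → no; 1× S (H1) → no; 1× c (aromatic, H0) → no; 5× c (aromatic, H1) → no.
No environment satisfies the query, so 0 matching atoms.

0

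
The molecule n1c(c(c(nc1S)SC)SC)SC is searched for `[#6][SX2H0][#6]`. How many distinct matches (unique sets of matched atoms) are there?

[#6][SX2H0][#6] is the SMARTS for a thioether: an aliphatic sulfur bridging two carbons with no H on the sulfur.
The molecule carries 3 separate instances of a methylthio ether (-SCH3) meeting every constraint; each maps to a distinct set of atoms, giving 3 matches.

3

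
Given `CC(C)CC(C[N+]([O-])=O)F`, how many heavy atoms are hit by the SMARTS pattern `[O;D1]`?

2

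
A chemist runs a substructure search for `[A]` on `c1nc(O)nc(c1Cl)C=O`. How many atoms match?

4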